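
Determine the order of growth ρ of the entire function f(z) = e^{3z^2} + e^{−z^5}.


Each summand is entire of order 2 and 5 respectively (as in the single-exponential case). The order of a sum is at most the max of the orders, so ρ ≤ 5. For the lower bound: on |z|=r choose arg z so that -1z^5 is real positive; then |e^{-1z^5}| = e^{1r^5} while |e^{3z^2}| ≤ e^{3r^2} = o(e^{1r^5}). So |f| ≥ e^{1r^5}(1 − o(1)) and ρ ≥ 5. Hence ρ = max(2, 5) = 5.
Therefore ρ = 5.

Order ρ = 5.


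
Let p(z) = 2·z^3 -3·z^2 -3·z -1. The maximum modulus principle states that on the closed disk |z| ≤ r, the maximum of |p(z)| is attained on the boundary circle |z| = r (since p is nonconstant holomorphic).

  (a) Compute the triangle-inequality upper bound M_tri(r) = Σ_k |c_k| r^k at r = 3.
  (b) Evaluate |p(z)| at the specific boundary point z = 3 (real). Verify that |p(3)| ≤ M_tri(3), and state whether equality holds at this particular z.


Coefficients: c_0 = -1, c_1 = -3, c_2 = -3, c_3 = 2. Radius r = 3.
Part (a). Triangle bound: M_tri(r) = Σ_k |c_k| r^k
  = |-1|·3^0 + |-3|·3^1 + |-3|·3^2 + |2|·3^3
  = 1 + 9 + 27 + 54 = 91.
This bounds M(r) := max_{|z|=r} |p(z)| from above; equality holds iff all terms c_k z^k can be made to align in phase at a single z on |z|=r.
Part (b). At z = 3 (real, on the circle |z| = r):
  p(3) = (-1)·3^0 + (-3)·3^1 + (-3)·3^2 + (2)·3^3 = 17.
  |p(3)| = 17.
Check: |p(3)| = 17 ≤ 91 = M_tri(3). ✓ Equality does not hold at z = 3 (the coefficients have mixed signs, so the terms do not all align in phase there).

M_tri(3) = 91; |p(3)| = 17; equality at z=3: no.


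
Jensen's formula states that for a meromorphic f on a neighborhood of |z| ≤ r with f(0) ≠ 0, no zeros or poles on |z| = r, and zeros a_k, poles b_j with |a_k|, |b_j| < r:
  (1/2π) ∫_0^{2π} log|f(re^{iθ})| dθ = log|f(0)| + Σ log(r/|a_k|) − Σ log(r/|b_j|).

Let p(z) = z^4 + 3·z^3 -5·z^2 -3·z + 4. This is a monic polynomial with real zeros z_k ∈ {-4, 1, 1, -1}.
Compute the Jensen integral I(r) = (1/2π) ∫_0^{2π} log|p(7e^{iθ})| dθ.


Zeros: -4, -1, 1, 1; r = 7.
Inside |z| < r: -4, -1, 1, 1. Outside (|z| ≥ r): ∅.
p(0) = 4, so log|p(0)| = log(4) = 1.3863.
Apply Jensen: I(r) = log|p(0)| + Σ_k log(r/|z_k|), summed over zeros inside |z| < r.
  log(r/|z_k|) for z_k = -4: log(7/4) = 0.5596
  log(r/|z_k|) for z_k = 1: log(7/1) = 1.9459
  log(r/|z_k|) for z_k = 1: log(7/1) = 1.9459
  log(r/|z_k|) for z_k = -1: log(7/1) = 1.9459
Sum over inside zeros: 6.3973.
I(r) = log|p(0)| + (inside sum) = 1.3863 + 6.3973 = 7.7836.
Closed form (all zeros inside, monic): I(r) = n·log(r) = 4·log(7) = 7.7836. ✓

I(r) ≈ 7.7836.


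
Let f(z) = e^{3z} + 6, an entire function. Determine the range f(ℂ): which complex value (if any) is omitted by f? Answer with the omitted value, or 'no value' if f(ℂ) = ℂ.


Little Picard bounds the complement of f(ℂ) to at most one point.
e^{3z} is never zero on ℂ, so 1·e^{3z} takes every value in ℂ ∖ {0}. Adding 6 shifts the range to ℂ ∖ {6}. Thus f omits exactly the value 6.

Omitted value: 6.


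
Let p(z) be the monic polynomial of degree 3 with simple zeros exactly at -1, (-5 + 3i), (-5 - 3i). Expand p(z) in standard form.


The polynomial is p(z) = ∏_{α ∈ S} (z − α), where S = {-1, (-5 + 3i), (-5 - 3i)}.
Expanding the product yields: p(z) = z^3 + 11·z^2 + 44·z + 34.
Note conjugate pairs combine to real quadratics: (z − (-5+3i))(z − (-5−3i)) = z² + 10z + 34.
The resulting polynomial has degree 3 and real coefficients as required.

p(z) = z^3 + 11·z^2 + 44·z + 34.


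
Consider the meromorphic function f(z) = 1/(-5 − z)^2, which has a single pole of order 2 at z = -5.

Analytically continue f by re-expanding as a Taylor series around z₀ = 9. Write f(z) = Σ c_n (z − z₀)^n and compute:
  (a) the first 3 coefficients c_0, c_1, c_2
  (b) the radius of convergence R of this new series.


Let w = z − z₀, so z = z₀ + w.
Then -5 − z = -5 − (z₀ + w) = (-5 − z₀) − w = -14 − w.
f(z) = 1/(-14 − w)^2 = (1/(-14)^2) · (1 − w/(-14))^{−2}.
By the binomial series (1−u)^{−2} = Σ_{n≥0} C(n+1, 1) u^n for |u|<1, with u = w/(-14):
  c_n = C(n+1, 1) / (-14)^(n+2).
  c_0 = 1/(-14)^2 = 1/196.
  c_1 = 2/(-14)^3 = -1/1372.
  c_2 = 3/(-14)^4 = 3/38416.
The series is valid for |w/d| < 1, i.e. |z − z₀| < |d|.
Radius of convergence: R = |-5 − z₀| = |-14| = 14 (distance from z₀ to the singularity z = -5).

c_0 = 1/196, c_1 = -1/1372, c_2 = 3/38416; R = 14.


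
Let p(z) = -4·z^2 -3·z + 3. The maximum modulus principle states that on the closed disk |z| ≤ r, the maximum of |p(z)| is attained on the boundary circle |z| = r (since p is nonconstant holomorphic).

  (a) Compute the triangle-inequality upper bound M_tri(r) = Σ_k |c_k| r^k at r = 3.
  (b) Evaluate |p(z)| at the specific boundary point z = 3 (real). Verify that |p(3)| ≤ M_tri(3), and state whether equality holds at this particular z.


Coefficients: c_0 = 3, c_1 = -3, c_2 = -4. Radius r = 3.
Part (a). Triangle bound: M_tri(r) = Σ_k |c_k| r^k
  = |3|·3^0 + |-3|·3^1 + |-4|·3^2
  = 3 + 9 + 36 = 48.
This bounds M(r) := max_{|z|=r} |p(z)| from above; equality holds iff all terms c_k z^k can be made to align in phase at a single z on |z|=r.
Part (b). At z = 3 (real, on the circle |z| = r):
  p(3) = (3)·3^0 + (-3)·3^1 + (-4)·3^2 = -42.
  |p(3)| = 42.
Check: |p(3)| = 42 ≤ 48 = M_tri(3). ✓ Equality does not hold at z = 3 (the coefficients have mixed signs, so the terms do not all align in phase there).

M_tri(3) = 48; |p(3)| = 42; equality at z=3: no.


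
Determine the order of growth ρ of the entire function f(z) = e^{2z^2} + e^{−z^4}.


Each summand is entire of order 2 and 4 respectively (as in the single-exponential case). The order of a sum is at most the max of the orders, so ρ ≤ 4. For the lower bound: on |z|=r choose arg z so that -1z^4 is real positive; then |e^{-1z^4}| = e^{1r^4} while |e^{2z^2}| ≤ e^{2r^2} = o(e^{1r^4}). So |f| ≥ e^{1r^4}(1 − o(1)) and ρ ≥ 4. Hence ρ = max(2, 4) = 4.
Therefore ρ = 4.

Order ρ = 4.


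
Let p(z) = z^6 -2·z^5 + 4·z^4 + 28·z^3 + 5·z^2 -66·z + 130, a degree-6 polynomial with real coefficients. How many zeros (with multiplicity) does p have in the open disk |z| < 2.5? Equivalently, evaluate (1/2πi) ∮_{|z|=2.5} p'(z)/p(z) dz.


The zeros of p are: (2 + 3i), (2 - 3i), (1 + 1i), (1 - 1i), (-2 + 1i), (-2 - 1i).
Their magnitudes are: 3.606, 3.606, 1.414, 1.414, 2.236, 2.236.
Zeros with |z| < R = 2.5: (1 + 1i), (1 - 1i), (-2 + 1i), (-2 - 1i).
Count = 4.
By the argument principle, (1/2πi) ∮_{|z|=R} p'(z)/p(z) dz equals exactly this count.

Number of zeros inside |z| < 2.5: 4.


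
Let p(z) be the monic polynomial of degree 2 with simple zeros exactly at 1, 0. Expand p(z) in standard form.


The polynomial is p(z) = ∏_{α ∈ S} (z − α), where S = {1, 0}.
Expanding the product yields: p(z) = z^2 -z.
The resulting polynomial has degree 2 and real coefficients as required.

p(z) = z^2 -z.


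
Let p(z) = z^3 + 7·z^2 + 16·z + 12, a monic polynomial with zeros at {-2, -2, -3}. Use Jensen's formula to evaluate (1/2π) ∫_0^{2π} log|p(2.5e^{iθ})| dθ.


Zeros: -3, -2, -2; r = 2.5.
Inside |z| < r: -2, -2. Outside (|z| ≥ r): -3.
p(0) = 12, so log|p(0)| = log(12) = 2.4849.
Apply Jensen: I(r) = log|p(0)| + Σ_k log(r/|z_k|), summed over zeros inside |z| < r.
  log(r/|z_k|) for z_k = -2: log(2.5/2) = 0.2231
  log(r/|z_k|) for z_k = -2: log(2.5/2) = 0.2231
  Outside zeros (-3) contribute nothing to the Jensen sum.
Sum over inside zeros: 0.4463.
I(r) = log|p(0)| + (inside sum) = 2.4849 + 0.4463 = 2.9312.
Note: since some zeros are outside |z| ≤ r, the simplified n·log(r) form does NOT apply — only the inside zeros contribute.

I(r) ≈ 2.9312.


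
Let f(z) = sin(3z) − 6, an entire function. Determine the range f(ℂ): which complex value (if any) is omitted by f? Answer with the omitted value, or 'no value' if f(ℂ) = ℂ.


Little Picard bounds the complement of f(ℂ) to at most one point.
sin is entire and surjective onto ℂ: for every w ∈ ℂ, sin(ζ) = w has a solution ζ ∈ ℂ (e.g., via the complex inverse arcsin). With ζ = 3z this gives z = ζ/(3). Then 1·sin(3z) takes every value in 1·ℂ = ℂ, and adding -6 is a bijection of ℂ. So f is surjective and omits no value. (Note: only on the real line is sin bounded by [−1, 1].)

Omitted value: no value.


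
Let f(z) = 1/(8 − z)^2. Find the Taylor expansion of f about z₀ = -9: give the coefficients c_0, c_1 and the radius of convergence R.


Let w = z − z₀, so z = z₀ + w.
Then 8 − z = 8 − (z₀ + w) = (8 − z₀) − w = 17 − w.
f(z) = 1/(17 − w)^2 = (1/(17)^2) · (1 − w/(17))^{−2}.
By the binomial series (1−u)^{−2} = Σ_{n≥0} C(n+1, 1) u^n for |u|<1, with u = w/(17):
  c_n = C(n+1, 1) / (17)^(n+2).
  c_0 = 1/(17)^2 = 1/289.
  c_1 = 2/(17)^3 = 2/4913.
The series is valid for |w/d| < 1, i.e. |z − z₀| < |d|.
Radius of convergence: R = |8 − z₀| = |17| = 17 (distance from z₀ to the singularity z = 8).

c_0 = 1/289, c_1 = 2/4913; R = 17.


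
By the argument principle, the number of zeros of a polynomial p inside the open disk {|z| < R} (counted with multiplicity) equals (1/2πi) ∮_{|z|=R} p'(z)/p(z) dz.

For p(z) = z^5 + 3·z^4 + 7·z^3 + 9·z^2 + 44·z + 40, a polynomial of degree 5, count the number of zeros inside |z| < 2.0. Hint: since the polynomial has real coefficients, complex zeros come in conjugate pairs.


The zeros of p are: (1 + 2i), (1 - 2i), -1, (-2 + 2i), (-2 - 2i).
Their magnitudes are: 2.236, 2.236, 1, 2.828, 2.828.
Zeros with |z| < R = 2.0: -1.
Count = 1.
By the argument principle, (1/2πi) ∮_{|z|=R} p'(z)/p(z) dz equals exactly this count.

Number of zeros inside |z| < 2.0: 1.


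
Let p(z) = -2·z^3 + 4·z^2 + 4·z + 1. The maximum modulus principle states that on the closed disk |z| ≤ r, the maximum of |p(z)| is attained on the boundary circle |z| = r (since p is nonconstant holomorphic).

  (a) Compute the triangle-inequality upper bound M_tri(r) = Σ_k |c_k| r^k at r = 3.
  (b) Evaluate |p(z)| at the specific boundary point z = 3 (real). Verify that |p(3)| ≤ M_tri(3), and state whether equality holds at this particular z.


Coefficients: c_0 = 1, c_1 = 4, c_2 = 4, c_3 = -2. Radius r = 3.
Part (a). Triangle bound: M_tri(r) = Σ_k |c_k| r^k
  = |1|·3^0 + |4|·3^1 + |4|·3^2 + |-2|·3^3
  = 1 + 12 + 36 + 54 = 103.
This bounds M(r) := max_{|z|=r} |p(z)| from above; equality holds iff all terms c_k z^k can be made to align in phase at a single z on |z|=r.
Part (b). At z = 3 (real, on the circle |z| = r):
  p(3) = (1)·3^0 + (4)·3^1 + (4)·3^2 + (-2)·3^3 = -5.
  |p(3)| = 5.
Check: |p(3)| = 5 ≤ 103 = M_tri(3). ✓ Equality does not hold at z = 3 (the coefficients have mixed signs, so the terms do not all align in phase there).

M_tri(3) = 103; |p(3)| = 5; equality at z=3: no.


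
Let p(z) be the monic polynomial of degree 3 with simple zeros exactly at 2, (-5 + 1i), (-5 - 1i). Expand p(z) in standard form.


The polynomial is p(z) = ∏_{α ∈ S} (z − α), where S = {2, (-5 + 1i), (-5 - 1i)}.
Expanding the product yields: p(z) = z^3 + 8·z^2 + 6·z -52.
Note conjugate pairs combine to real quadratics: (z − (-5+1i))(z − (-5−1i)) = z² + 10z + 26.
The resulting polynomial has degree 3 and real coefficients as required.

p(z) = z^3 + 8·z^2 + 6·z -52.


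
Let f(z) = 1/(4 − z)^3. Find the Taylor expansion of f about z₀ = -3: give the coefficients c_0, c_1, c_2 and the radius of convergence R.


Let w = z − z₀, so z = z₀ + w.
Then 4 − z = 4 − (z₀ + w) = (4 − z₀) − w = 7 − w.
f(z) = 1/(7 − w)^3 = (1/(7)^3) · (1 − w/(7))^{−3}.
By the binomial series (1−u)^{−3} = Σ_{n≥0} C(n+2, 2) u^n for |u|<1, with u = w/(7):
  c_n = C(n+2, 2) / (7)^(n+3).
  c_0 = 1/(7)^3 = 1/343.
  c_1 = 3/(7)^4 = 3/2401.
  c_2 = 6/(7)^5 = 6/16807.
The series is valid for |w/d| < 1, i.e. |z − z₀| < |d|.
Radius of convergence: R = |4 − z₀| = |7| = 7 (distance from z₀ to the singularity z = 4).

c_0 = 1/343, c_1 = 3/2401, c_2 = 6/16807; R = 7.


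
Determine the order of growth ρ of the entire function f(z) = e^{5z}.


|e^{5z}| = e^{Re(5·z) + 0} ≤ e^{5|z|^1 + 0} = e^{5r^1 + 0} on |z| = r, so ρ ≤ 1. Choosing z on |z|=r so that 5·z is real positive (always possible by picking arg z appropriately) gives |f(z)| = e^{5r^1 + 0}, matching the bound. The additive constant 0 does not affect log log M(r) ~ 1·log r. Hence ρ = 1.
Therefore ρ = 1.

Order ρ = 1.


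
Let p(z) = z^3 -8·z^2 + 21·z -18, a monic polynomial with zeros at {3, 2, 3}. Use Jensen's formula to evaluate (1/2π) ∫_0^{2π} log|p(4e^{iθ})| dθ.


Zeros: 2, 3, 3; r = 4.
Inside |z| < r: 2, 3, 3. Outside (|z| ≥ r): ∅.
p(0) = -18, so log|p(0)| = log(18) = 2.8904.
Apply Jensen: I(r) = log|p(0)| + Σ_k log(r/|z_k|), summed over zeros inside |z| < r.
  log(r/|z_k|) for z_k = 3: log(4/3) = 0.2877
  log(r/|z_k|) for z_k = 2: log(4/2) = 0.6931
  log(r/|z_k|) for z_k = 3: log(4/3) = 0.2877
Sum over inside zeros: 1.2685.
I(r) = log|p(0)| + (inside sum) = 2.8904 + 1.2685 = 4.1589.
Closed form (all zeros inside, monic): I(r) = n·log(r) = 3·log(4) = 4.1589. ✓

I(r) ≈ 4.1589.


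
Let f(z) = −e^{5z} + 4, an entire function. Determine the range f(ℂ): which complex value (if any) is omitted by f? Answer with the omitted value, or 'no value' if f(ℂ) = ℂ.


Little Picard bounds the complement of f(ℂ) to at most one point.
e^{5z} is never zero on ℂ, so -1·e^{5z} takes every value in ℂ ∖ {0}. Adding 4 shifts the range to ℂ ∖ {4}. Thus f omits exactly the value 4.

Omitted value: 4.


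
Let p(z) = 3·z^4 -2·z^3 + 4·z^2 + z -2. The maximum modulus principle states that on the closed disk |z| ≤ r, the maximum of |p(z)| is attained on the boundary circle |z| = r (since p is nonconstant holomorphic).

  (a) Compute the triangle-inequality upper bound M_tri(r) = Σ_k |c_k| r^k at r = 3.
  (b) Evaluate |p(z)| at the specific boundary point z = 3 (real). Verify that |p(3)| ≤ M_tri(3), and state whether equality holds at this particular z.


Coefficients: c_0 = -2, c_1 = 1, c_2 = 4, c_3 = -2, c_4 = 3. Radius r = 3.
Part (a). Triangle bound: M_tri(r) = Σ_k |c_k| r^k
  = |-2|·3^0 + |1|·3^1 + |4|·3^2 + |-2|·3^3 + |3|·3^4
  = 2 + 3 + 36 + 54 + 243 = 338.
This bounds M(r) := max_{|z|=r} |p(z)| from above; equality holds iff all terms c_k z^k can be made to align in phase at a single z on |z|=r.
Part (b). At z = 3 (real, on the circle |z| = r):
  p(3) = (-2)·3^0 + (1)·3^1 + (4)·3^2 + (-2)·3^3 + (3)·3^4 = 226.
  |p(3)| = 226.
Check: |p(3)| = 226 ≤ 338 = M_tri(3). ✓ Equality does not hold at z = 3 (the coefficients have mixed signs, so the terms do not all align in phase there).

M_tri(3) = 338; |p(3)| = 226; equality at z=3: no.


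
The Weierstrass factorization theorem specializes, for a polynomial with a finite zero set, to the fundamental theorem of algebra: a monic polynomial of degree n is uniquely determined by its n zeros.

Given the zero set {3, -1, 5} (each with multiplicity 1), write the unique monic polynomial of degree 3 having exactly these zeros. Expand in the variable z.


The polynomial is p(z) = ∏_{α ∈ S} (z − α), where S = {3, -1, 5}.
Expanding the product yields: p(z) = z^3 -7·z^2 + 7·z + 15.
The resulting polynomial has degree 3 and real coefficients as required.

p(z) = z^3 -7·z^2 + 7·z + 15.


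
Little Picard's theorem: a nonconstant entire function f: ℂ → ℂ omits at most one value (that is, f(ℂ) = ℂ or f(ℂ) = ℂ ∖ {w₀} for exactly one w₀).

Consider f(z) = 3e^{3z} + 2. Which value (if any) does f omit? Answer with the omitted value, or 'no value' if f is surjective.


Little Picard bounds the complement of f(ℂ) to at most one point.
e^{3z} is never zero on ℂ, so 3·e^{3z} takes every value in ℂ ∖ {0}. Adding 2 shifts the range to ℂ ∖ {2}. Thus f omits exactly the value 2.

Omitted value: 2.


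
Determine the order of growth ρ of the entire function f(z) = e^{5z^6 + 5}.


|e^{5z^6 + 5}| = e^{Re(5·z^6) + 5} ≤ e^{5|z|^6 + 5} = e^{5r^6 + 5} on |z| = r, so ρ ≤ 6. Choosing z on |z|=r so that 5·z^6 is real positive (always possible by picking arg z appropriately) gives |f(z)| = e^{5r^6 + 5}, matching the bound. The additive constant 5 does not affect log log M(r) ~ 6·log r. Hence ρ = 6.
Therefore ρ = 6.

Order ρ = 6.


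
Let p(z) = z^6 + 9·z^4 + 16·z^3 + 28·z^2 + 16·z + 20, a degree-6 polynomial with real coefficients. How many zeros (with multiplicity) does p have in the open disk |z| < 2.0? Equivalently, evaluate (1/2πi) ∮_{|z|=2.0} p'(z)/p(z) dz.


The zeros of p are: (0 + 1i), (0 - 1i), (-1 + 1i), (-1 - 1i), (1 + 3i), (1 - 3i).
Their magnitudes are: 1, 1, 1.414, 1.414, 3.162, 3.162.
Zeros with |z| < R = 2.0: (0 + 1i), (0 - 1i), (-1 + 1i), (-1 - 1i).
Count = 4.
By the argument principle, (1/2πi) ∮_{|z|=R} p'(z)/p(z) dz equals exactly this count.

Number of zeros inside |z| < 2.0: 4.


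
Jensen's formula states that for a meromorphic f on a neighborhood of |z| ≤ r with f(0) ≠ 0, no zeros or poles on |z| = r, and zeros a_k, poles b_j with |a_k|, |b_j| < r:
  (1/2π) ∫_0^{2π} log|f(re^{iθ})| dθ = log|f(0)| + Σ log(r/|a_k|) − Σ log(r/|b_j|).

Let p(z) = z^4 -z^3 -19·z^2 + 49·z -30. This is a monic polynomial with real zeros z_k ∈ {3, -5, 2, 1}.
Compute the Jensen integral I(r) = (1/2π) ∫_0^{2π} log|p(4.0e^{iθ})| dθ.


Zeros: -5, 1, 2, 3; r = 4.0.
Inside |z| < r: 1, 2, 3. Outside (|z| ≥ r): -5.
p(0) = -30, so log|p(0)| = log(30) = 3.4012.
Apply Jensen: I(r) = log|p(0)| + Σ_k log(r/|z_k|), summed over zeros inside |z| < r.
  log(r/|z_k|) for z_k = 3: log(4.0/3) = 0.2877
  log(r/|z_k|) for z_k = 2: log(4.0/2) = 0.6931
  log(r/|z_k|) for z_k = 1: log(4.0/1) = 1.3863
  Outside zeros (-5) contribute nothing to the Jensen sum.
Sum over inside zeros: 2.3671.
I(r) = log|p(0)| + (inside sum) = 3.4012 + 2.3671 = 5.7683.
Note: since some zeros are outside |z| ≤ r, the simplified n·log(r) form does NOT apply — only the inside zeros contribute.

I(r) ≈ 5.7683.


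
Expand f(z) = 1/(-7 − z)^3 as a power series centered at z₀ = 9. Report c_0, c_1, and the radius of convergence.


Let w = z − z₀, so z = z₀ + w.
Then -7 − z = -7 − (z₀ + w) = (-7 − z₀) − w = -16 − w.
f(z) = 1/(-16 − w)^3 = (1/(-16)^3) · (1 − w/(-16))^{−3}.
By the binomial series (1−u)^{−3} = Σ_{n≥0} C(n+2, 2) u^n for |u|<1, with u = w/(-16):
  c_n = C(n+2, 2) / (-16)^(n+3).
  c_0 = 1/(-16)^3 = -1/4096.
  c_1 = 3/(-16)^4 = 3/65536.
The series is valid for |w/d| < 1, i.e. |z − z₀| < |d|.
Radius of convergence: R = |-7 − z₀| = |-16| = 16 (distance from z₀ to the singularity z = -7).

c_0 = -1/4096, c_1 = 3/65536; R = 16.


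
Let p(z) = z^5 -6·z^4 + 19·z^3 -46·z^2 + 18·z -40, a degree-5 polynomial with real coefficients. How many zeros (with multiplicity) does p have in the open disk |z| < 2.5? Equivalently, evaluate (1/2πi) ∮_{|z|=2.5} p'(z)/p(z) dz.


The zeros of p are: (1 + 3i), (1 - 3i), (0 + 1i), (0 - 1i), 4.
Their magnitudes are: 3.162, 3.162, 1, 1, 4.
Zeros with |z| < R = 2.5: (0 + 1i), (0 - 1i).
Count = 2.
By the argument principle, (1/2πi) ∮_{|z|=R} p'(z)/p(z) dz equals exactly this count.

Number of zeros inside |z| < 2.5: 2.


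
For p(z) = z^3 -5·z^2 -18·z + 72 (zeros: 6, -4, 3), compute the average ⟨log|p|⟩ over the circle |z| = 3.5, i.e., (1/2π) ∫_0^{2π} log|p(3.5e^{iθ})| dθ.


Zeros: -4, 3, 6; r = 3.5.
Inside |z| < r: 3. Outside (|z| ≥ r): -4, 6.
p(0) = 72, so log|p(0)| = log(72) = 4.2767.
Apply Jensen: I(r) = log|p(0)| + Σ_k log(r/|z_k|), summed over zeros inside |z| < r.
  log(r/|z_k|) for z_k = 3: log(3.5/3) = 0.1542
  Outside zeros (-4, 6) contribute nothing to the Jensen sum.
Sum over inside zeros: 0.1542.
I(r) = log|p(0)| + (inside sum) = 4.2767 + 0.1542 = 4.4308.
Note: since some zeros are outside |z| ≤ r, the simplified n·log(r) form does NOT apply — only the inside zeros contribute.

I(r) ≈ 4.4308.


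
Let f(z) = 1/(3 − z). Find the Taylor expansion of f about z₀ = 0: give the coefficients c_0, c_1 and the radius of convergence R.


Let w = z − z₀, so z = z₀ + w.
Then 3 − z = 3 − (z₀ + w) = (3 − z₀) − w = 3 − w.
f(z) = 1/(3 − w) = (1/(3)) · 1/(1 − w/(3)) = Σ_{n≥0} w^n / (3)^(n+1).
So c_n = 1/(3)^(n+1):
  c_0 = 1/(3)^1 = 1/3.
  c_1 = 1/(3)^2 = 1/9.
The series is valid for |w/d| < 1, i.e. |z − z₀| < |d|.
Radius of convergence: R = |3 − z₀| = |3| = 3 (distance from z₀ to the singularity z = 3).

c_0 = 1/3, c_1 = 1/9; R = 3.


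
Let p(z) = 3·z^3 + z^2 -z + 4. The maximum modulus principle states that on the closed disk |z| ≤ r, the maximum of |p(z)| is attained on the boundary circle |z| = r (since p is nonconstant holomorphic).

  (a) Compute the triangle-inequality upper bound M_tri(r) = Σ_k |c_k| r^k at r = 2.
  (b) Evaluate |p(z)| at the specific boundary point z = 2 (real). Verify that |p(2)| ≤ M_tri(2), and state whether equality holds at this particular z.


Coefficients: c_0 = 4, c_1 = -1, c_2 = 1, c_3 = 3. Radius r = 2.
Part (a). Triangle bound: M_tri(r) = Σ_k |c_k| r^k
  = |4|·2^0 + |-1|·2^1 + |1|·2^2 + |3|·2^3
  = 4 + 2 + 4 + 24 = 34.
This bounds M(r) := max_{|z|=r} |p(z)| from above; equality holds iff all terms c_k z^k can be made to align in phase at a single z on |z|=r.
Part (b). At z = 2 (real, on the circle |z| = r):
  p(2) = (4)·2^0 + (-1)·2^1 + (1)·2^2 + (3)·2^3 = 30.
  |p(2)| = 30.
Check: |p(2)| = 30 ≤ 34 = M_tri(2). ✓ Equality does not hold at z = 2 (the coefficients have mixed signs, so the terms do not all align in phase there).

M_tri(2) = 34; |p(2)| = 30; equality at z=2: no.


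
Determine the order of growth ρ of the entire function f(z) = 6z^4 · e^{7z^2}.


M(r) = max_{|z|=r} |6|·|z|^4·|e^{7z^2}| = 6·r^4 · e^{7r^2} (the factors attain their maxima compatibly on |z|=r). Then log M(r) = log 6 + 4·log r + 7r^2, dominated by the last term, so log log M(r) ~ 2·log r. The polynomial factor 6z^4 contributes only a log r term and does not affect the order. ρ = 2.
Therefore ρ = 2.

Order ρ = 2.


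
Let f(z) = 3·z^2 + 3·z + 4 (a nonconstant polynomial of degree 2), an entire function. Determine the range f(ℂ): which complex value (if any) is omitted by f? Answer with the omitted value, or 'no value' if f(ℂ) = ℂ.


Little Picard bounds the complement of f(ℂ) to at most one point.
For every w ∈ ℂ, the equation p(z) − w = 0 is a nonconstant polynomial in z and hence has at least one root by the fundamental theorem of algebra. So p is surjective onto ℂ, omitting no value.

Omitted value: no value.


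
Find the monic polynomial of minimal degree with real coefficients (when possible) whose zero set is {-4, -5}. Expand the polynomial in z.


The polynomial is p(z) = ∏_{α ∈ S} (z − α), where S = {-4, -5}.
Expanding the product yields: p(z) = z^2 + 9·z + 20.
The resulting polynomial has degree 2 and real coefficients as required.

p(z) = z^2 + 9·z + 20.


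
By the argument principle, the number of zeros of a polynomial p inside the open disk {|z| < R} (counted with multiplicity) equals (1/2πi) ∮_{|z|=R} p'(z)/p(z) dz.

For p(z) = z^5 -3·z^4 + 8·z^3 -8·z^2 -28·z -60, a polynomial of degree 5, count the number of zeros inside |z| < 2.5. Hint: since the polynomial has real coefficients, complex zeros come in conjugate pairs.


The zeros of p are: (1 + 3i), (1 - 3i), 3, (-1 + 1i), (-1 - 1i).
Their magnitudes are: 3.162, 3.162, 3, 1.414, 1.414.
Zeros with |z| < R = 2.5: (-1 + 1i), (-1 - 1i).
Count = 2.
By the argument principle, (1/2πi) ∮_{|z|=R} p'(z)/p(z) dz equals exactly this count.

Number of zeros inside |z| < 2.5: 2.


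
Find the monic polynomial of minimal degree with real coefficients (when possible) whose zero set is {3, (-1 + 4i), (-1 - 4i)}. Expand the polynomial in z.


The polynomial is p(z) = ∏_{α ∈ S} (z − α), where S = {3, (-1 + 4i), (-1 - 4i)}.
Expanding the product yields: p(z) = z^3 -z^2 + 11·z -51.
Note conjugate pairs combine to real quadratics: (z − (-1+4i))(z − (-1−4i)) = z² + 2z + 17.
The resulting polynomial has degree 3 and real coefficients as required.

p(z) = z^3 -z^2 + 11·z -51.


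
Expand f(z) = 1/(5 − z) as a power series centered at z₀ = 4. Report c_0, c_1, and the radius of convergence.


Let w = z − z₀, so z = z₀ + w.
Then 5 − z = 5 − (z₀ + w) = (5 − z₀) − w = 1 − w.
f(z) = 1/(1 − w) = (1/(1)) · 1/(1 − w/(1)) = Σ_{n≥0} w^n / (1)^(n+1).
So c_n = 1/(1)^(n+1):
  c_0 = 1/(1)^1 = 1.
  c_1 = 1/(1)^2 = 1.
The series is valid for |w/d| < 1, i.e. |z − z₀| < |d|.
Radius of convergence: R = |5 − z₀| = |1| = 1 (distance from z₀ to the singularity z = 5).

c_0 = 1, c_1 = 1; R = 1.


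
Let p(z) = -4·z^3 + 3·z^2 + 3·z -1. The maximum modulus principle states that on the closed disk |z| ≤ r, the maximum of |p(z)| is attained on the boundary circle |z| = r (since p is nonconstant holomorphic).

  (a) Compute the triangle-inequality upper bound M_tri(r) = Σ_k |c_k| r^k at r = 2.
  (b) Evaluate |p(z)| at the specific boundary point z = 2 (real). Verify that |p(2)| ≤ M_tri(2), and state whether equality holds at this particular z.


Coefficients: c_0 = -1, c_1 = 3, c_2 = 3, c_3 = -4. Radius r = 2.
Part (a). Triangle bound: M_tri(r) = Σ_k |c_k| r^k
  = |-1|·2^0 + |3|·2^1 + |3|·2^2 + |-4|·2^3
  = 1 + 6 + 12 + 32 = 51.
This bounds M(r) := max_{|z|=r} |p(z)| from above; equality holds iff all terms c_k z^k can be made to align in phase at a single z on |z|=r.
Part (b). At z = 2 (real, on the circle |z| = r):
  p(2) = (-1)·2^0 + (3)·2^1 + (3)·2^2 + (-4)·2^3 = -15.
  |p(2)| = 15.
Check: |p(2)| = 15 ≤ 51 = M_tri(2). ✓ Equality does not hold at z = 2 (the coefficients have mixed signs, so the terms do not all align in phase there).

M_tri(2) = 51; |p(2)| = 15; equality at z=2: no.


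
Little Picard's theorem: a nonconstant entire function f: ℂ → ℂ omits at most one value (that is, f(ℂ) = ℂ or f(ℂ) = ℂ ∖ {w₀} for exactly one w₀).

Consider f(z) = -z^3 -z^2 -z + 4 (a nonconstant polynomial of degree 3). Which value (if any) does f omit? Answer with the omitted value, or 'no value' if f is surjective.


Little Picard bounds the complement of f(ℂ) to at most one point.
For every w ∈ ℂ, the equation p(z) − w = 0 is a nonconstant polynomial in z and hence has at least one root by the fundamental theorem of algebra. So p is surjective onto ℂ, omitting no value.

Omitted value: no value.


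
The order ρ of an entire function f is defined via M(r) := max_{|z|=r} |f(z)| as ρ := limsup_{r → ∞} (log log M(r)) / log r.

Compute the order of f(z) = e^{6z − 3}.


|e^{6z − 3}| = e^{Re(6·z) + -3} ≤ e^{6|z|^1 + -3} = e^{6r^1 + -3} on |z| = r, so ρ ≤ 1. Choosing z on |z|=r so that 6·z is real positive (always possible by picking arg z appropriately) gives |f(z)| = e^{6r^1 + -3}, matching the bound. The additive constant -3 does not affect log log M(r) ~ 1·log r. Hence ρ = 1.
Therefore ρ = 1.

Order ρ = 1.


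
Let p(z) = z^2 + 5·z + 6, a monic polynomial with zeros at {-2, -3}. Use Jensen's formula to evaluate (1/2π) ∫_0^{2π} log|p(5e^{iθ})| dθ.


Zeros: -3, -2; r = 5.
Inside |z| < r: -3, -2. Outside (|z| ≥ r): ∅.
p(0) = 6, so log|p(0)| = log(6) = 1.7918.
Apply Jensen: I(r) = log|p(0)| + Σ_k log(r/|z_k|), summed over zeros inside |z| < r.
  log(r/|z_k|) for z_k = -2: log(5/2) = 0.9163
  log(r/|z_k|) for z_k = -3: log(5/3) = 0.5108
Sum over inside zeros: 1.4271.
I(r) = log|p(0)| + (inside sum) = 1.7918 + 1.4271 = 3.2189.
Closed form (all zeros inside, monic): I(r) = n·log(r) = 2·log(5) = 3.2189. ✓

I(r) ≈ 3.2189.


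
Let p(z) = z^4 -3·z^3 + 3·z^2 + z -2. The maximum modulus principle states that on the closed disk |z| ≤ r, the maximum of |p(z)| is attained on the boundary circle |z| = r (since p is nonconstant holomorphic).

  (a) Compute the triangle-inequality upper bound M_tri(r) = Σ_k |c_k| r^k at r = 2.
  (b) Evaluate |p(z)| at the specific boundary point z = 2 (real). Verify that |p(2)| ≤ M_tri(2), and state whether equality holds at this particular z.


Coefficients: c_0 = -2, c_1 = 1, c_2 = 3, c_3 = -3, c_4 = 1. Radius r = 2.
Part (a). Triangle bound: M_tri(r) = Σ_k |c_k| r^k
  = |-2|·2^0 + |1|·2^1 + |3|·2^2 + |-3|·2^3 + |1|·2^4
  = 2 + 2 + 12 + 24 + 16 = 56.
This bounds M(r) := max_{|z|=r} |p(z)| from above; equality holds iff all terms c_k z^k can be made to align in phase at a single z on |z|=r.
Part (b). At z = 2 (real, on the circle |z| = r):
  p(2) = (-2)·2^0 + (1)·2^1 + (3)·2^2 + (-3)·2^3 + (1)·2^4 = 4.
  |p(2)| = 4.
Check: |p(2)| = 4 ≤ 56 = M_tri(2). ✓ Equality does not hold at z = 2 (the coefficients have mixed signs, so the terms do not all align in phase there).

M_tri(2) = 56; |p(2)| = 4; equality at z=2: no.


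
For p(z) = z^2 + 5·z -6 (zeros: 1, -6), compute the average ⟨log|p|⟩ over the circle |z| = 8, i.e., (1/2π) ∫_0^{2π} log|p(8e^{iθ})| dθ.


Zeros: -6, 1; r = 8.
Inside |z| < r: -6, 1. Outside (|z| ≥ r): ∅.
p(0) = -6, so log|p(0)| = log(6) = 1.7918.
Apply Jensen: I(r) = log|p(0)| + Σ_k log(r/|z_k|), summed over zeros inside |z| < r.
  log(r/|z_k|) for z_k = 1: log(8/1) = 2.0794
  log(r/|z_k|) for z_k = -6: log(8/6) = 0.2877
Sum over inside zeros: 2.3671.
I(r) = log|p(0)| + (inside sum) = 1.7918 + 2.3671 = 4.1589.
Closed form (all zeros inside, monic): I(r) = n·log(r) = 2·log(8) = 4.1589. ✓

I(r) ≈ 4.1589.


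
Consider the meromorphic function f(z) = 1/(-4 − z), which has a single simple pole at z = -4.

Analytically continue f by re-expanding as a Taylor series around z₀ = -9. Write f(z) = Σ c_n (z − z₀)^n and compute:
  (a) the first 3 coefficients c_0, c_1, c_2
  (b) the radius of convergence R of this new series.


Let w = z − z₀, so z = z₀ + w.
Then -4 − z = -4 − (z₀ + w) = (-4 − z₀) − w = 5 − w.
f(z) = 1/(5 − w) = (1/(5)) · 1/(1 − w/(5)) = Σ_{n≥0} w^n / (5)^(n+1).
So c_n = 1/(5)^(n+1):
  c_0 = 1/(5)^1 = 1/5.
  c_1 = 1/(5)^2 = 1/25.
  c_2 = 1/(5)^3 = 1/125.
The series is valid for |w/d| < 1, i.e. |z − z₀| < |d|.
Radius of convergence: R = |-4 − z₀| = |5| = 5 (distance from z₀ to the singularity z = -4).

c_0 = 1/5, c_1 = 1/25, c_2 = 1/125; R = 5.


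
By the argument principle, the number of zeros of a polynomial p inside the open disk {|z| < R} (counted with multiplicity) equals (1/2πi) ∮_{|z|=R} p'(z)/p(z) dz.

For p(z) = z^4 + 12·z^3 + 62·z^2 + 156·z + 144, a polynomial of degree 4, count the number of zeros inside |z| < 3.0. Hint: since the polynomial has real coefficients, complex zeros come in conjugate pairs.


The zeros of p are: (-3 + 3i), (-3 - 3i), -4, -2.
Their magnitudes are: 4.243, 4.243, 4, 2.
Zeros with |z| < R = 3.0: -2.
Count = 1.
By the argument principle, (1/2πi) ∮_{|z|=R} p'(z)/p(z) dz equals exactly this count.

Number of zeros inside |z| < 3.0: 1.


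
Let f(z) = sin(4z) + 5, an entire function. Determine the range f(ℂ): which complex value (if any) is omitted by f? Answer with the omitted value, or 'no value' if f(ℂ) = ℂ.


Little Picard bounds the complement of f(ℂ) to at most one point.
sin is entire and surjective onto ℂ: for every w ∈ ℂ, sin(ζ) = w has a solution ζ ∈ ℂ (e.g., via the complex inverse arcsin). With ζ = 4z this gives z = ζ/(4). Then 1·sin(4z) takes every value in 1·ℂ = ℂ, and adding 5 is a bijection of ℂ. So f is surjective and omits no value. (Note: only on the real line is sin bounded by [−1, 1].)

Omitted value: no value.


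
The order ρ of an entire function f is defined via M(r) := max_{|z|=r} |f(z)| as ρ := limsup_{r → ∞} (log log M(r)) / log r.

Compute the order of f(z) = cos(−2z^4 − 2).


Write cos(w) = (e^{iw} ± e^{−iw})/(2 or 2i), so |cos(w)| ≤ e^{|w|}. With w = −2z^4 − 2, |w| ≤ 2r^4 + 2 on |z|=r, giving M(r) ≤ e^{2r^4 + 2} and ρ ≤ 4. For the lower bound, choose z on |z|=r with -2z^4 purely imaginary of modulus 2r^4; then |cos(−2z^4 − 2)| grows like e^{2r^4}/2, so ρ ≥ 4. Hence ρ = 4.
Therefore ρ = 4.

Order ρ = 4.


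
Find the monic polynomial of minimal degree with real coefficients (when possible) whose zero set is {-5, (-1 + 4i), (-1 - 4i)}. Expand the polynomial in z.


The polynomial is p(z) = ∏_{α ∈ S} (z − α), where S = {-5, (-1 + 4i), (-1 - 4i)}.
Expanding the product yields: p(z) = z^3 + 7·z^2 + 27·z + 85.
Note conjugate pairs combine to real quadratics: (z − (-1+4i))(z − (-1−4i)) = z² + 2z + 17.
The resulting polynomial has degree 3 and real coefficients as required.

p(z) = z^3 + 7·z^2 + 27·z + 85.


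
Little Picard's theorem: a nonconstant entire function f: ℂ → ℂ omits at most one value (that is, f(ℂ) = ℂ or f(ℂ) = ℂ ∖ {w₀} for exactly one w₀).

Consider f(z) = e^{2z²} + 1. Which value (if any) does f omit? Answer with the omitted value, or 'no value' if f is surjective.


Little Picard bounds the complement of f(ℂ) to at most one point.
The exponent g(z) = 2z² is a nonconstant polynomial, hence surjective onto ℂ. So e^{g(z)} takes every value in {e^w : w ∈ ℂ} = ℂ ∖ {0}. Adding 1 shifts the range to ℂ ∖ {1}. f omits exactly 1.

Omitted value: 1.


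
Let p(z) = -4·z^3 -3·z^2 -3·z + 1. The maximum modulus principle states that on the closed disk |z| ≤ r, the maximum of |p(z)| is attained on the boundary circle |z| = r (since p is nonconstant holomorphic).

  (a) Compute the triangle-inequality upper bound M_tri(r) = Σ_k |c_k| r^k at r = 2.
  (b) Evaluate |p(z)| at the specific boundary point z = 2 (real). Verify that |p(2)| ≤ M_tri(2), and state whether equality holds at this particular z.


Coefficients: c_0 = 1, c_1 = -3, c_2 = -3, c_3 = -4. Radius r = 2.
Part (a). Triangle bound: M_tri(r) = Σ_k |c_k| r^k
  = |1|·2^0 + |-3|·2^1 + |-3|·2^2 + |-4|·2^3
  = 1 + 6 + 12 + 32 = 51.
This bounds M(r) := max_{|z|=r} |p(z)| from above; equality holds iff all terms c_k z^k can be made to align in phase at a single z on |z|=r.
Part (b). At z = 2 (real, on the circle |z| = r):
  p(2) = (1)·2^0 + (-3)·2^1 + (-3)·2^2 + (-4)·2^3 = -49.
  |p(2)| = 49.
Check: |p(2)| = 49 ≤ 51 = M_tri(2). ✓ Equality does not hold at z = 2 (the coefficients have mixed signs, so the terms do not all align in phase there).

M_tri(2) = 51; |p(2)| = 49; equality at z=2: no.


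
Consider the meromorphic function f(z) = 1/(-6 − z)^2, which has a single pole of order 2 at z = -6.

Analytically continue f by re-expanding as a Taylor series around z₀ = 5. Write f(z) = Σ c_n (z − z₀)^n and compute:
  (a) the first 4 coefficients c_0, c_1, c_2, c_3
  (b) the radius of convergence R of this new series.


Let w = z − z₀, so z = z₀ + w.
Then -6 − z = -6 − (z₀ + w) = (-6 − z₀) − w = -11 − w.
f(z) = 1/(-11 − w)^2 = (1/(-11)^2) · (1 − w/(-11))^{−2}.
By the binomial series (1−u)^{−2} = Σ_{n≥0} C(n+1, 1) u^n for |u|<1, with u = w/(-11):
  c_n = C(n+1, 1) / (-11)^(n+2).
  c_0 = 1/(-11)^2 = 1/121.
  c_1 = 2/(-11)^3 = -2/1331.
  c_2 = 3/(-11)^4 = 3/14641.
  c_3 = 4/(-11)^5 = -4/161051.
The series is valid for |w/d| < 1, i.e. |z − z₀| < |d|.
Radius of convergence: R = |-6 − z₀| = |-11| = 11 (distance from z₀ to the singularity z = -6).

c_0 = 1/121, c_1 = -2/1331, c_2 = 3/14641, c_3 = -4/161051; R = 11.


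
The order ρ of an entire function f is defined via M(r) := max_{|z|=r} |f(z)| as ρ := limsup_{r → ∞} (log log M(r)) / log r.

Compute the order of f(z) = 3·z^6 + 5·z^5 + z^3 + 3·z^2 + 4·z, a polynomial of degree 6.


|f(z)| ≤ Σ|c_k|·r^k = O(r^6) as r → ∞. Polynomial growth is O(e^{r^ε}) for every ε > 0 (since r^6/e^{r^ε} → 0), so ρ ≤ ε for all ε > 0, i.e. ρ = 0. Every nonconstant polynomial has order 0.
Therefore ρ = 0.

Order ρ = 0.


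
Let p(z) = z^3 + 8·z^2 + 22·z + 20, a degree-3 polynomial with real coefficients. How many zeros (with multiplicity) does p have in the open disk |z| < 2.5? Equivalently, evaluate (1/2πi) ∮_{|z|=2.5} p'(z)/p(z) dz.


The zeros of p are: -2, (-3 + 1i), (-3 - 1i).
Their magnitudes are: 2, 3.162, 3.162.
Zeros with |z| < R = 2.5: -2.
Count = 1.
By the argument principle, (1/2πi) ∮_{|z|=R} p'(z)/p(z) dz equals exactly this count.

Number of zeros inside |z| < 2.5: 1.


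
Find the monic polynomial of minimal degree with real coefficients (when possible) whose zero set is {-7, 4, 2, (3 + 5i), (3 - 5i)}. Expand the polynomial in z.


The polynomial is p(z) = ∏_{α ∈ S} (z − α), where S = {-7, 4, 2, (3 + 5i), (3 - 5i)}.
Expanding the product yields: p(z) = z^5 -5·z^4 -6·z^3 + 294·z^2 -1492·z + 1904.
Note conjugate pairs combine to real quadratics: (z − (3+5i))(z − (3−5i)) = z² − 6z + 34.
The resulting polynomial has degree 5 and real coefficients as required.

p(z) = z^5 -5·z^4 -6·z^3 + 294·z^2 -1492·z + 1904.


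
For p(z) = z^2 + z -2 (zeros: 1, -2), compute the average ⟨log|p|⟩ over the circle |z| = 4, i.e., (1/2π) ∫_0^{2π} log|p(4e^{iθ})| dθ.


Zeros: -2, 1; r = 4.
Inside |z| < r: -2, 1. Outside (|z| ≥ r): ∅.
p(0) = -2, so log|p(0)| = log(2) = 0.6931.
Apply Jensen: I(r) = log|p(0)| + Σ_k log(r/|z_k|), summed over zeros inside |z| < r.
  log(r/|z_k|) for z_k = 1: log(4/1) = 1.3863
  log(r/|z_k|) for z_k = -2: log(4/2) = 0.6931
Sum over inside zeros: 2.0794.
I(r) = log|p(0)| + (inside sum) = 0.6931 + 2.0794 = 2.7726.
Closed form (all zeros inside, monic): I(r) = n·log(r) = 2·log(4) = 2.7726. ✓

I(r) ≈ 2.7726.


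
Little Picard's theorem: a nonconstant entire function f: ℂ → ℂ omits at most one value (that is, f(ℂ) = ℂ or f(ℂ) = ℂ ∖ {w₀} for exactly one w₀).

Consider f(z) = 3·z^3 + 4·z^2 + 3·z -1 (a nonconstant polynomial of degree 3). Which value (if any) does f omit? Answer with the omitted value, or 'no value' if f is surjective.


Little Picard bounds the complement of f(ℂ) to at most one point.
For every w ∈ ℂ, the equation p(z) − w = 0 is a nonconstant polynomial in z and hence has at least one root by the fundamental theorem of algebra. So p is surjective onto ℂ, omitting no value.

Omitted value: no value.


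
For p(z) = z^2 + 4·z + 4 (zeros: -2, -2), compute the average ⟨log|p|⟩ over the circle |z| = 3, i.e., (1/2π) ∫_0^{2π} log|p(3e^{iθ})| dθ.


Zeros: -2, -2; r = 3.
Inside |z| < r: -2, -2. Outside (|z| ≥ r): ∅.
p(0) = 4, so log|p(0)| = log(4) = 1.3863.
Apply Jensen: I(r) = log|p(0)| + Σ_k log(r/|z_k|), summed over zeros inside |z| < r.
  log(r/|z_k|) for z_k = -2: log(3/2) = 0.4055
  log(r/|z_k|) for z_k = -2: log(3/2) = 0.4055
Sum over inside zeros: 0.8109.
I(r) = log|p(0)| + (inside sum) = 1.3863 + 0.8109 = 2.1972.
Closed form (all zeros inside, monic): I(r) = n·log(r) = 2·log(3) = 2.1972. ✓

I(r) ≈ 2.1972.


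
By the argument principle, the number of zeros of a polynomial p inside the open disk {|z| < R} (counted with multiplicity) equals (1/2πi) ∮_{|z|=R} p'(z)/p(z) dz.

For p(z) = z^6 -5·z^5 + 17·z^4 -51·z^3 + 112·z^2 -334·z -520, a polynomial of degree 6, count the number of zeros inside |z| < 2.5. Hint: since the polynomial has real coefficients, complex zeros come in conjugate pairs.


The zeros of p are: 4, (2 + 3i), (2 - 3i), (-1 + 3i), (-1 - 3i), -1.
Their magnitudes are: 4, 3.606, 3.606, 3.162, 3.162, 1.
Zeros with |z| < R = 2.5: -1.
Count = 1.
By the argument principle, (1/2πi) ∮_{|z|=R} p'(z)/p(z) dz equals exactly this count.

Number of zeros inside |z| < 2.5: 1.


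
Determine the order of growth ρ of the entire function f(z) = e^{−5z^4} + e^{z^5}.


Each summand is entire of order 4 and 5 respectively (as in the single-exponential case). The order of a sum is at most the max of the orders, so ρ ≤ 5. For the lower bound: on |z|=r choose arg z so that 1z^5 is real positive; then |e^{1z^5}| = e^{1r^5} while |e^{-5z^4}| ≤ e^{5r^4} = o(e^{1r^5}). So |f| ≥ e^{1r^5}(1 − o(1)) and ρ ≥ 5. Hence ρ = max(4, 5) = 5.
Therefore ρ = 5.

Order ρ = 5.


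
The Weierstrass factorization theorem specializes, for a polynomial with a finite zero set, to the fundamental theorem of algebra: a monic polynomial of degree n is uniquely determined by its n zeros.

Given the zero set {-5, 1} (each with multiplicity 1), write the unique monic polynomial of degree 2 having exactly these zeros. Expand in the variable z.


The polynomial is p(z) = ∏_{α ∈ S} (z − α), where S = {-5, 1}.
Expanding the product yields: p(z) = z^2 + 4·z -5.
The resulting polynomial has degree 2 and real coefficients as required.

p(z) = z^2 + 4·z -5.
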